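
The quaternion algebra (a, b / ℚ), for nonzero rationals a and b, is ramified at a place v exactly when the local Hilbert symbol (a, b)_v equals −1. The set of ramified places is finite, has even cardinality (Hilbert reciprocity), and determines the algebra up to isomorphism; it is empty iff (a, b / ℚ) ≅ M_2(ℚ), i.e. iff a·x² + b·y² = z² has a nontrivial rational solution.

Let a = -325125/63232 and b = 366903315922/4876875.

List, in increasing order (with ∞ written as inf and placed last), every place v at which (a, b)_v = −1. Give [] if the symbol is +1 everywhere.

Mod squares: a ≡ -1235, b ≡ 1254. Check v ∈ {∞, 2, 3, 5, 11, 13, 17, 19, 43, 53}.
v=17: a=17^2·(≡11), b=17^-2·(≡13) mod 17; (11|17)=-1, (13|17)=+1; (−1)^{2·-2·8}·(-1)^-2·(+1)^2 = +1.
v=13: a=13^-1·(≡9), b=13^2·(≡2) mod 13; (9|13)=+1, (2|13)=-1; (−1)^{-1·2·6}·(+1)^2·(-1)^-1 = -1.
v=53: a=53^0·(≡10), b=53^2·(≡31) mod 53; (10|53)=+1, (31|53)=-1; (−1)^{0·2·26}·(+1)^2·(-1)^0 = +1.
v=5: a=5^3·(≡2), b=5^-4·(≡4) mod 5; (2|5)=-1, (4|5)=+1; (−1)^{3·-4·2}·(-1)^-4·(+1)^3 = +1.
v=∞: -1235 < 0 and 1254 > 0  ⇒  (a,b)_∞ = +1.
v=2: v_2(a)=-8, v_2(b)=1; units ≡ 5, 3 (mod 8); ε·ε+αω+βω = 0·1+-8·1+1·1 ≡ 1  ⇒  (a,b)_2 = -1.
v=3: a=3^2·(≡1), b=3^-3·(≡1) mod 3; (1|3)=+1, (1|3)=+1; (−1)^{2·-3·1}·(+1)^-3·(+1)^2 = +1.
v=19: a=19^-1·(≡1), b=19^1·(≡9) mod 19; (1|19)=+1, (9|19)=+1; (−1)^{-1·1·9}·(+1)^1·(+1)^-1 = -1.
v=11: a=11^0·(≡6), b=11^1·(≡1) mod 11; (6|11)=-1, (1|11)=+1; (−1)^{0·1·5}·(-1)^1·(+1)^0 = -1.
v=43: a=43^0·(≡39), b=43^2·(≡34) mod 43; (39|43)=-1, (34|43)=-1; (−1)^{0·2·21}·(-1)^2·(-1)^0 = +1.
(-1235, 1254 / ℚ) ramifies at {2, 11, 13, 19}: a division algebra.

[2, 11, 13, 19]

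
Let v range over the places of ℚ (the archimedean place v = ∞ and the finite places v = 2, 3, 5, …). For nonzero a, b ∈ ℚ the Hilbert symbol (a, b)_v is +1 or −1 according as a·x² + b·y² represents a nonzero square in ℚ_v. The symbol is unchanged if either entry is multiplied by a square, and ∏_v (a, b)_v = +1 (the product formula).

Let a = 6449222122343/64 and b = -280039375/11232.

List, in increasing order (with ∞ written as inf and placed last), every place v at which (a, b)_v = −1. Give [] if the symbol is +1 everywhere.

[2, 3]

(a, b) ≡ (23, -546) mod (ℚ^×)²; places V = {2, 3, 5, 7, 11, 13, 23, ∞}.
(a,b)_11: α=2, u≡1; β=2, v≡3 (mod 11); (1|11)=+1, (3|11)=+1; sign (−1)^0·+1^2·+1^2 = +1.
(a,b)_5: α=0, u≡2; β=4, v≡1 (mod 5); (2|5)=-1, (1|5)=+1; sign (−1)^0·-1^4·+1^0 = +1.
(a,b)_13: α=2, u≡9; β=-1, v≡10 (mod 13); (9|13)=+1, (10|13)=+1; sign (−1)^0·+1^-1·+1^2 = +1.
(a,b)_3: α=0, u≡2; β=-3, v≡1 (mod 3); (2|3)=-1, (1|3)=+1; sign (−1)^0·-1^-3·+1^0 = -1.
(a,b)_∞: sgn(23)=+, sgn(-546)=−, so +1.
(a,b)_2: α=-6, β=-5; u≡7, v≡7 (mod 8); ε(u)ε(v)=1·1, αω(v)=-6·0, βω(u)=-5·0; sum ≡ 1  ⇒  -1.
(a,b)_23: α=5, u≡8; β=2, v≡2 (mod 23); (8|23)=+1, (2|23)=+1; sign (−1)^0·+1^2·+1^5 = +1.
(a,b)_7: α=2, u≡1; β=1, v≡3 (mod 7); (1|7)=+1, (3|7)=-1; sign (−1)^0·+1^1·-1^2 = +1.
Ram(23, -546) = {2, 3}; no ℚ_2-point on the conic.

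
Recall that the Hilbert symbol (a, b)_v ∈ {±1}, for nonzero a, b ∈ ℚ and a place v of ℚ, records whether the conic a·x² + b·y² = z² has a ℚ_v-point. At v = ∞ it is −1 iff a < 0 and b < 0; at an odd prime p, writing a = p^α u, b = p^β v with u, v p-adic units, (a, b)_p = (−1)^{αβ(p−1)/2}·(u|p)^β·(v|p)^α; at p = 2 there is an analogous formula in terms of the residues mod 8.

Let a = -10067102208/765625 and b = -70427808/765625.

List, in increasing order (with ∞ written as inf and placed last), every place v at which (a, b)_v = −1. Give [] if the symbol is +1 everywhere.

[2, 43, 47, inf]

(a, b) ≡ (-1978, -4042) mod (ℚ^×)²; places V = {2, 3, 5, 7, 11, 23, 43, 47, ∞}.
(a,b)_43: α=1, u≡9; β=1, v≡10 (mod 43); (9|43)=+1, (10|43)=+1; sign (−1)^1·+1^1·+1^1 = -1.
(a,b)_5: α=-6, u≡3; β=-6, v≡3 (mod 5); (3|5)=-1, (3|5)=-1; sign (−1)^0·-1^-6·-1^-6 = +1.
(a,b)_47: α=2, u≡29; β=1, v≡2 (mod 47); (29|47)=-1, (2|47)=+1; sign (−1)^0·-1^1·+1^2 = -1.
(a,b)_23: α=1, u≡1; β=0, v≡9 (mod 23); (1|23)=+1, (9|23)=+1; sign (−1)^0·+1^0·+1^1 = +1.
(a,b)_7: α=-2, u≡5; β=-2, v≡4 (mod 7); (5|7)=-1, (4|7)=+1; sign (−1)^0·-1^-2·+1^-2 = +1.
(a,b)_∞: sgn(-1978)=−, sgn(-4042)=−, so -1.
(a,b)_2: α=9, β=5; u≡3, v≡3 (mod 8); ε(u)ε(v)=1·1, αω(v)=9·1, βω(u)=5·1; sum ≡ 1  ⇒  -1.
(a,b)_11: α=0, u≡8; β=2, v≡2 (mod 11); (8|11)=-1, (2|11)=-1; sign (−1)^0·-1^2·-1^0 = +1.
(a,b)_3: α=2, u≡2; β=2, v≡2 (mod 3); (2|3)=-1, (2|3)=-1; sign (−1)^0·-1^2·-1^2 = +1.
(-1978, -4042 / ℚ) ramifies at {2, 43, 47, ∞}: a division algebra.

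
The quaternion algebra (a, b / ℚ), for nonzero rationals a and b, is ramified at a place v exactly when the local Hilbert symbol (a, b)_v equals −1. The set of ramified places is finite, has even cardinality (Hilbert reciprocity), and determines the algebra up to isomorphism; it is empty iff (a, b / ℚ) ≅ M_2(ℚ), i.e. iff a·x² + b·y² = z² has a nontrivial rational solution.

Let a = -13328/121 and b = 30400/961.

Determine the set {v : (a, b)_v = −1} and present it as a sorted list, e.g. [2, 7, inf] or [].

[2, 19]

Mod squares: a ≡ -17, b ≡ 19. Check v ∈ {∞, 2, 5, 7, 11, 17, 19, 31}.
v=19: a=19^0·(≡15), b=19^1·(≡9) mod 19; (15|19)=-1, (9|19)=+1; (−1)^{0·1·9}·(-1)^1·(+1)^0 = -1.
v=7: a=7^2·(≡4), b=7^0·(≡3) mod 7; (4|7)=+1, (3|7)=-1; (−1)^{2·0·3}·(+1)^0·(-1)^2 = +1.
v=∞: -17 < 0 and 19 > 0  ⇒  (a,b)_∞ = +1.
v=2: v_2(a)=4, v_2(b)=6; units ≡ 7, 3 (mod 8); ε·ε+αω+βω = 1·1+4·1+6·0 ≡ 1  ⇒  (a,b)_2 = -1.
v=5: a=5^0·(≡2), b=5^2·(≡1) mod 5; (2|5)=-1, (1|5)=+1; (−1)^{0·2·2}·(-1)^2·(+1)^0 = +1.
v=17: a=17^1·(≡16), b=17^0·(≡8) mod 17; (16|17)=+1, (8|17)=+1; (−1)^{1·0·8}·(+1)^0·(+1)^1 = +1.
v=11: a=11^-2·(≡4), b=11^0·(≡10) mod 11; (4|11)=+1, (10|11)=-1; (−1)^{-2·0·5}·(+1)^0·(-1)^-2 = +1.
v=31: a=31^0·(≡20), b=31^-2·(≡20) mod 31; (20|31)=+1, (20|31)=+1; (−1)^{0·-2·15}·(+1)^-2·(+1)^0 = +1.
(-17, 19 / ℚ) ramifies at {2, 19}: a division algebra.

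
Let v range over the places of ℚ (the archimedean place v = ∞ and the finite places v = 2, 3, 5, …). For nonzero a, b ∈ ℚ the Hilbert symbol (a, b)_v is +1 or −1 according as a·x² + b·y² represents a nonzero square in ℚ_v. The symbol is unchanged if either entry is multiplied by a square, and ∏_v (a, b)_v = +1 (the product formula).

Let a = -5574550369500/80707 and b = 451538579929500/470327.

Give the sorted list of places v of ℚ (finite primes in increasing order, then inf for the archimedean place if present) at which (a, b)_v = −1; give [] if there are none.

(a, b) ≡ (-863765, 29785) mod (ℚ^×)²; places V = {2, 3, 5, 7, 11, 13, 23, 29, 37, ∞}.
(a,b)_37: α=1, u≡31; β=1, v≡21 (mod 37); (31|37)=-1, (21|37)=+1; sign (−1)^0·-1^1·+1^1 = -1.
(a,b)_3: α=16, u≡1; β=20, v≡1 (mod 3); (1|3)=+1, (1|3)=+1; sign (−1)^0·+1^20·+1^16 = +1.
(a,b)_23: α=-1, u≡13; β=-1, v≡21 (mod 23); (13|23)=+1, (21|23)=-1; sign (−1)^1·+1^-1·-1^-1 = +1.
(a,b)_∞: sgn(-863765)=−, sgn(29785)=+, so +1.
(a,b)_11: α=-2, u≡6; β=-2, v≡2 (mod 11); (6|11)=-1, (2|11)=-1; sign (−1)^0·-1^-2·-1^-2 = +1.
(a,b)_5: α=3, u≡2; β=3, v≡3 (mod 5); (2|5)=-1, (3|5)=-1; sign (−1)^0·-1^3·-1^3 = +1.
(a,b)_13: α=0, u≡6; β=-2, v≡11 (mod 13); (6|13)=-1, (11|13)=-1; sign (−1)^0·-1^-2·-1^0 = +1.
(a,b)_2: α=2, β=2; u≡3, v≡1 (mod 8); ε(u)ε(v)=1·0, αω(v)=2·0, βω(u)=2·1; sum ≡ 0  ⇒  +1.
(a,b)_7: α=1, u≡1; β=1, v≡3 (mod 7); (1|7)=+1, (3|7)=-1; sign (−1)^1·+1^1·-1^1 = +1.
(a,b)_29: α=-1, u≡10; β=0, v≡17 (mod 29); (10|29)=-1, (17|29)=-1; sign (−1)^0·-1^0·-1^-1 = -1.
(-863765, 29785 / ℚ) ramifies at {29, 37}: a division algebra.

[29, 37]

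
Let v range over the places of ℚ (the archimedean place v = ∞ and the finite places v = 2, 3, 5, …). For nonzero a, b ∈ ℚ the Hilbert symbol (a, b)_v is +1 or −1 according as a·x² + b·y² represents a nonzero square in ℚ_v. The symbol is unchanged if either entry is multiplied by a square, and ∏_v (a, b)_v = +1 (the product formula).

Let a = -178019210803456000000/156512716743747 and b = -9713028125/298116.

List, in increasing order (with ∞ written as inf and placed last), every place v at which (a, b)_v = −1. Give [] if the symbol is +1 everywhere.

Mod squares: a ≡ -3, b ≡ -5. Check v ∈ {∞, 2, 3, 5, 7, 11, 13, 17, 23, 29, 41, 43}.
v=23: a=23^-2·(≡10), b=23^0·(≡13) mod 23; (10|23)=-1, (13|23)=+1; (−1)^{-2·0·11}·(-1)^0·(+1)^-2 = +1.
v=41: a=41^2·(≡6), b=41^2·(≡1) mod 41; (6|41)=-1, (1|41)=+1; (−1)^{2·2·20}·(-1)^2·(+1)^2 = +1.
v=5: a=5^6·(≡3), b=5^5·(≡1) mod 5; (3|5)=-1, (1|5)=+1; (−1)^{6·5·2}·(-1)^5·(+1)^6 = -1.
v=43: a=43^4·(≡23), b=43^2·(≡10) mod 43; (23|43)=+1, (10|43)=+1; (−1)^{4·2·21}·(+1)^2·(+1)^4 = +1.
v=2: v_2(a)=14, v_2(b)=-2; units ≡ 5, 3 (mod 8); ε·ε+αω+βω = 0·1+14·1+-2·1 ≡ 0  ⇒  (a,b)_2 = +1.
v=17: a=17^-2·(≡14), b=17^0·(≡6) mod 17; (14|17)=-1, (6|17)=-1; (−1)^{-2·0·8}·(-1)^0·(-1)^-2 = +1.
v=7: a=7^-4·(≡2), b=7^-2·(≡4) mod 7; (2|7)=+1, (4|7)=+1; (−1)^{-4·-2·3}·(+1)^-2·(+1)^-4 = +1.
v=∞: -3 < 0 and -5 < 0  ⇒  (a,b)_∞ = -1.
v=11: a=11^2·(≡6), b=11^0·(≡7) mod 11; (6|11)=-1, (7|11)=-1; (−1)^{2·0·5}·(-1)^0·(-1)^2 = +1.
v=13: a=13^-2·(≡12), b=13^-2·(≡2) mod 13; (12|13)=+1, (2|13)=-1; (−1)^{-2·-2·6}·(+1)^-2·(-1)^-2 = +1.
v=29: a=29^-2·(≡17), b=29^0·(≡24) mod 29; (17|29)=-1, (24|29)=+1; (−1)^{-2·0·14}·(-1)^0·(+1)^-2 = +1.
v=3: a=3^-1·(≡2), b=3^-2·(≡1) mod 3; (2|3)=-1, (1|3)=+1; (−1)^{-1·-2·1}·(-1)^-2·(+1)^-1 = +1.
Ram(-3, -5) = {5, ∞}; no ℚ_5-point on the conic.

[5, inf]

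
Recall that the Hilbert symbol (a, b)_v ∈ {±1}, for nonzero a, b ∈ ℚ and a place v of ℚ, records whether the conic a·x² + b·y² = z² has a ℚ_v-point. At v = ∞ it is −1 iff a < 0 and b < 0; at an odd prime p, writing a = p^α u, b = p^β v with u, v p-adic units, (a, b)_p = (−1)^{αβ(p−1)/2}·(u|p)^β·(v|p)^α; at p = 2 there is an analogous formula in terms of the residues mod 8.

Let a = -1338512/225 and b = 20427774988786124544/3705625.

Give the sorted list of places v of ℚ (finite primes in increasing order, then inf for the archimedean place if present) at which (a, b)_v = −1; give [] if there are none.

[2, 31, 37, 41]

Mod squares: a ≡ -83657, b ≡ 1271. Check v ∈ {∞, 2, 3, 5, 7, 11, 13, 17, 19, 31, 37, 41}.
v=∞: -83657 < 0 and 1271 > 0  ⇒  (a,b)_∞ = +1.
v=17: a=17^1·(≡2), b=17^4·(≡13) mod 17; (2|17)=+1, (13|17)=+1; (−1)^{1·4·8}·(+1)^4·(+1)^1 = +1.
v=13: a=13^0·(≡5), b=13^2·(≡10) mod 13; (5|13)=-1, (10|13)=+1; (−1)^{0·2·6}·(-1)^2·(+1)^0 = +1.
v=41: a=41^0·(≡11), b=41^1·(≡32) mod 41; (11|41)=-1, (32|41)=+1; (−1)^{0·1·20}·(-1)^1·(+1)^0 = -1.
v=37: a=37^1·(≡28), b=37^2·(≡13) mod 37; (28|37)=+1, (13|37)=-1; (−1)^{1·2·18}·(+1)^2·(-1)^1 = -1.
v=2: v_2(a)=4, v_2(b)=8; units ≡ 7, 7 (mod 8); ε·ε+αω+βω = 1·1+4·0+8·0 ≡ 1  ⇒  (a,b)_2 = -1.
v=7: a=7^1·(≡3), b=7^-2·(≡1) mod 7; (3|7)=-1, (1|7)=+1; (−1)^{1·-2·3}·(-1)^-2·(+1)^1 = +1.
v=11: a=11^0·(≡9), b=11^-2·(≡2) mod 11; (9|11)=+1, (2|11)=-1; (−1)^{0·-2·5}·(+1)^-2·(-1)^0 = +1.
v=31: a=31^0·(≡24), b=31^1·(≡10) mod 31; (24|31)=-1, (10|31)=+1; (−1)^{0·1·15}·(-1)^1·(+1)^0 = -1.
v=3: a=3^-2·(≡1), b=3^2·(≡2) mod 3; (1|3)=+1, (2|3)=-1; (−1)^{-2·2·1}·(+1)^2·(-1)^-2 = +1.
v=19: a=19^1·(≡5), b=19^2·(≡11) mod 19; (5|19)=+1, (11|19)=+1; (−1)^{1·2·9}·(+1)^2·(+1)^1 = +1.
v=5: a=5^-2·(≡2), b=5^-4·(≡1) mod 5; (2|5)=-1, (1|5)=+1; (−1)^{-2·-4·2}·(-1)^-4·(+1)^-2 = +1.
|Ram(-83657, 1271)| = 4, even; anisotropic at {2, 31, 37, 41}.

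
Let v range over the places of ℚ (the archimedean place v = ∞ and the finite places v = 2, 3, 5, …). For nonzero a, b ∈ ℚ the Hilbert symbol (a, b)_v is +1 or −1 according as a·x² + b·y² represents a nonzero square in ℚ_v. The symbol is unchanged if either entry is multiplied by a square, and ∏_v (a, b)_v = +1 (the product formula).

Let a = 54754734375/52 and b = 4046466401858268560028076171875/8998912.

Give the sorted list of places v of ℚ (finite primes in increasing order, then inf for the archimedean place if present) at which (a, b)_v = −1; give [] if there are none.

[2, 19]

Mod squares: a ≡ 62491, b ≡ 95095. Check v ∈ {∞, 2, 3, 5, 7, 11, 13, 19, 23}.
v=23: a=23^1·(≡12), b=23^2·(≡12) mod 23; (12|23)=+1, (12|23)=+1; (−1)^{1·2·11}·(+1)^2·(+1)^1 = +1.
v=2: v_2(a)=-2, v_2(b)=-12; units ≡ 3, 7 (mod 8); ε·ε+αω+βω = 1·1+-2·0+-12·1 ≡ 1  ⇒  (a,b)_2 = -1.
v=5: a=5^6·(≡4), b=5^17·(≡1) mod 5; (4|5)=+1, (1|5)=+1; (−1)^{6·17·2}·(+1)^17·(+1)^6 = +1.
v=∞: 62491 > 0 and 95095 > 0  ⇒  (a,b)_∞ = +1.
v=7: a=7^0·(≡4), b=7^3·(≡6) mod 7; (4|7)=+1, (6|7)=-1; (−1)^{0·3·3}·(+1)^3·(-1)^0 = +1.
v=3: a=3^6·(≡1), b=3^18·(≡1) mod 3; (1|3)=+1, (1|3)=+1; (−1)^{6·18·1}·(+1)^18·(+1)^6 = +1.
v=11: a=11^1·(≡4), b=11^1·(≡7) mod 11; (4|11)=+1, (7|11)=-1; (−1)^{1·1·5}·(+1)^1·(-1)^1 = +1.
v=19: a=19^1·(≡2), b=19^3·(≡18) mod 19; (2|19)=-1, (18|19)=-1; (−1)^{1·3·9}·(-1)^3·(-1)^1 = -1.
v=13: a=13^-1·(≡4), b=13^-3·(≡1) mod 13; (4|13)=+1, (1|13)=+1; (−1)^{-1·-3·6}·(+1)^-3·(+1)^-1 = +1.
Ram(62491, 95095) = {2, 19}; no ℚ_2-point on the conic.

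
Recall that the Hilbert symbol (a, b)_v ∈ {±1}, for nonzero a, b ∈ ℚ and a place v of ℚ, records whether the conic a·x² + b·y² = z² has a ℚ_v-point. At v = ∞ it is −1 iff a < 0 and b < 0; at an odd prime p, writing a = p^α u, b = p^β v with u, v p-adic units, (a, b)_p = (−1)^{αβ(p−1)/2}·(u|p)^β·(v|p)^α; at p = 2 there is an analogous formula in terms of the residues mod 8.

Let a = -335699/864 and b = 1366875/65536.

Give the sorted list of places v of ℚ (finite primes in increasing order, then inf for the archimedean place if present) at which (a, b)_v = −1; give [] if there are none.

[17, 31]

Mod squares: a ≡ -41106, b ≡ 3. Check v ∈ {∞, 2, 3, 5, 7, 13, 17, 31}.
v=13: a=13^1·(≡10), b=13^0·(≡1) mod 13; (10|13)=+1, (1|13)=+1; (−1)^{1·0·6}·(+1)^0·(+1)^1 = +1.
v=∞: -41106 < 0 and 3 > 0  ⇒  (a,b)_∞ = +1.
v=7: a=7^2·(≡3), b=7^0·(≡3) mod 7; (3|7)=-1, (3|7)=-1; (−1)^{2·0·3}·(-1)^0·(-1)^2 = +1.
v=3: a=3^-3·(≡2), b=3^7·(≡1) mod 3; (2|3)=-1, (1|3)=+1; (−1)^{-3·7·1}·(-1)^7·(+1)^-3 = +1.
v=17: a=17^1·(≡9), b=17^0·(≡7) mod 17; (9|17)=+1, (7|17)=-1; (−1)^{1·0·8}·(+1)^0·(-1)^1 = -1.
v=2: v_2(a)=-5, v_2(b)=-16; units ≡ 7, 3 (mod 8); ε·ε+αω+βω = 1·1+-5·1+-16·0 ≡ 0  ⇒  (a,b)_2 = +1.
v=31: a=31^1·(≡18), b=31^0·(≡27) mod 31; (18|31)=+1, (27|31)=-1; (−1)^{1·0·15}·(+1)^0·(-1)^1 = -1.
v=5: a=5^0·(≡4), b=5^4·(≡2) mod 5; (4|5)=+1, (2|5)=-1; (−1)^{0·4·2}·(+1)^4·(-1)^0 = +1.
|Ram(-41106, 3)| = 2, even; anisotropic at {17, 31}.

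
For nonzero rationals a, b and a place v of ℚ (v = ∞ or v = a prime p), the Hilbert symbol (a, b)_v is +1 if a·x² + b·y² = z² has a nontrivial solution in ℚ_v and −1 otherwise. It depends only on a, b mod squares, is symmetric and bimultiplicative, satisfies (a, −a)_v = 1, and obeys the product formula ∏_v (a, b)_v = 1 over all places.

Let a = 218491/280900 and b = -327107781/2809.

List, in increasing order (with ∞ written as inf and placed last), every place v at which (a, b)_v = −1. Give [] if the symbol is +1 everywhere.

[2, 7, 13, 19]

Mod squares: a ≡ 91, b ≡ -4389. Check v ∈ {∞, 2, 3, 5, 7, 11, 13, 19, 53}.
v=53: a=53^-2·(≡40), b=53^-2·(≡4) mod 53; (40|53)=+1, (4|53)=+1; (−1)^{-2·-2·26}·(+1)^-2·(+1)^-2 = +1.
v=3: a=3^0·(≡1), b=3^3·(≡1) mod 3; (1|3)=+1, (1|3)=+1; (−1)^{0·3·1}·(+1)^3·(+1)^0 = +1.
v=2: v_2(a)=-2, v_2(b)=0; units ≡ 3, 3 (mod 8); ε·ε+αω+βω = 1·1+-2·1+0·1 ≡ 1  ⇒  (a,b)_2 = -1.
v=13: a=13^1·(≡7), b=13^2·(≡8) mod 13; (7|13)=-1, (8|13)=-1; (−1)^{1·2·6}·(-1)^2·(-1)^1 = -1.
v=5: a=5^-2·(≡1), b=5^0·(≡1) mod 5; (1|5)=+1, (1|5)=+1; (−1)^{-2·0·2}·(+1)^0·(+1)^-2 = +1.
v=19: a=19^0·(≡12), b=19^1·(≡11) mod 19; (12|19)=-1, (11|19)=+1; (−1)^{0·1·9}·(-1)^1·(+1)^0 = -1.
v=11: a=11^0·(≡5), b=11^1·(≡8) mod 11; (5|11)=+1, (8|11)=-1; (−1)^{0·1·5}·(+1)^1·(-1)^0 = +1.
v=7: a=7^5·(≡5), b=7^3·(≡3) mod 7; (5|7)=-1, (3|7)=-1; (−1)^{5·3·3}·(-1)^3·(-1)^5 = -1.
v=∞: 91 > 0 and -4389 < 0  ⇒  (a,b)_∞ = +1.
|Ram(91, -4389)| = 4, even; anisotropic at {2, 7, 13, 19}.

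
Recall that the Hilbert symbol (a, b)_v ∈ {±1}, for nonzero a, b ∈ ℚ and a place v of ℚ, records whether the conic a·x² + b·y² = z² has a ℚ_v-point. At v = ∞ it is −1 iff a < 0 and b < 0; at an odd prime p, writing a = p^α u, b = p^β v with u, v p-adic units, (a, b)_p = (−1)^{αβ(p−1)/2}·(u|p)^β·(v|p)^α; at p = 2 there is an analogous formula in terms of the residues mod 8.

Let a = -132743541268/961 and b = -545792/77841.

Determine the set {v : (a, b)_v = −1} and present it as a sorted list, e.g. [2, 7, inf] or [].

Mod squares: a ≡ -114830053, b ≡ -533. Check v ∈ {∞, 2, 3, 13, 17, 19, 23, 29, 31, 41}.
v=2: v_2(a)=2, v_2(b)=10; units ≡ 3, 3 (mod 8); ε·ε+αω+βω = 1·1+2·1+10·1 ≡ 1  ⇒  (a,b)_2 = -1.
v=29: a=29^1·(≡26), b=29^0·(≡15) mod 29; (26|29)=-1, (15|29)=-1; (−1)^{1·0·14}·(-1)^0·(-1)^1 = -1.
v=17: a=17^3·(≡7), b=17^0·(≡12) mod 17; (7|17)=-1, (12|17)=-1; (−1)^{3·0·8}·(-1)^0·(-1)^3 = -1.
v=19: a=19^1·(≡11), b=19^0·(≡18) mod 19; (11|19)=+1, (18|19)=-1; (−1)^{1·0·9}·(+1)^0·(-1)^1 = -1.
v=23: a=23^1·(≡15), b=23^0·(≡10) mod 23; (15|23)=-1, (10|23)=-1; (−1)^{1·0·11}·(-1)^0·(-1)^1 = -1.
v=3: a=3^0·(≡2), b=3^-4·(≡1) mod 3; (2|3)=-1, (1|3)=+1; (−1)^{0·-4·1}·(-1)^-4·(+1)^0 = +1.
v=13: a=13^1·(≡3), b=13^1·(≡11) mod 13; (3|13)=+1, (11|13)=-1; (−1)^{1·1·6}·(+1)^1·(-1)^1 = -1.
v=31: a=31^-2·(≡21), b=31^-2·(≡16) mod 31; (21|31)=-1, (16|31)=+1; (−1)^{-2·-2·15}·(-1)^-2·(+1)^-2 = +1.
v=41: a=41^1·(≡8), b=41^1·(≡38) mod 41; (8|41)=+1, (38|41)=-1; (−1)^{1·1·20}·(+1)^1·(-1)^1 = -1.
v=∞: -114830053 < 0 and -533 < 0  ⇒  (a,b)_∞ = -1.
|Ram(-114830053, -533)| = 8, even; anisotropic at {2, 13, 17, 19, 23, 29, 41, ∞}.

[2, 13, 17, 19, 23, 29, 41, inf]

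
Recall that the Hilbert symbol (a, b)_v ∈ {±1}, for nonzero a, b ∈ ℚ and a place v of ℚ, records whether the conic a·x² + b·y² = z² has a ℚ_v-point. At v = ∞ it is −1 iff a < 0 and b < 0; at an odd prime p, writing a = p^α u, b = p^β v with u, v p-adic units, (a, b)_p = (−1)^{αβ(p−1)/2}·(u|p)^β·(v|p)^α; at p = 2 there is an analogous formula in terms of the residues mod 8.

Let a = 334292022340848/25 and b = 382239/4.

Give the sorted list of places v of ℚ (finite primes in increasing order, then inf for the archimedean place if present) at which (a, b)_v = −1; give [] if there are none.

[2, 3, 11, 13]

Mod squares: a ≡ 143, b ≡ 39. Check v ∈ {∞, 2, 3, 5, 11, 13}.
v=13: a=13^3·(≡2), b=13^1·(≡9) mod 13; (2|13)=-1, (9|13)=+1; (−1)^{3·1·6}·(-1)^1·(+1)^3 = -1.
v=5: a=5^-2·(≡3), b=5^0·(≡1) mod 5; (3|5)=-1, (1|5)=+1; (−1)^{-2·0·2}·(-1)^0·(+1)^-2 = +1.
v=2: v_2(a)=4, v_2(b)=-2; units ≡ 7, 7 (mod 8); ε·ε+αω+βω = 1·1+4·0+-2·0 ≡ 1  ⇒  (a,b)_2 = -1.
v=3: a=3^10·(≡2), b=3^5·(≡1) mod 3; (2|3)=-1, (1|3)=+1; (−1)^{10·5·1}·(-1)^5·(+1)^10 = -1.
v=∞: 143 > 0 and 39 > 0  ⇒  (a,b)_∞ = +1.
v=11: a=11^5·(≡6), b=11^2·(≡6) mod 11; (6|11)=-1, (6|11)=-1; (−1)^{5·2·5}·(-1)^2·(-1)^5 = -1.
|Ram(143, 39)| = 4, even; anisotropic at {2, 3, 11, 13}.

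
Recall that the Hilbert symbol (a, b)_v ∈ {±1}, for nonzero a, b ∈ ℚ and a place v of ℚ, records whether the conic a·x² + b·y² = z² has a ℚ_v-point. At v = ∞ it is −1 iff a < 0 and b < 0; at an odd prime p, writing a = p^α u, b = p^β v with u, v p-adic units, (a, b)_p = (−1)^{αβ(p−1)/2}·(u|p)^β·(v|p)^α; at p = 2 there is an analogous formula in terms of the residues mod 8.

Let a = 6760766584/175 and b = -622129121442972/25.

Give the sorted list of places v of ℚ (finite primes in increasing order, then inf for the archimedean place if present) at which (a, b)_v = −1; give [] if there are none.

[]

Mod squares: a ≡ 2002, b ≡ -143. Check v ∈ {∞, 2, 3, 5, 7, 11, 13, 17}.
v=5: a=5^-2·(≡2), b=5^-2·(≡3) mod 5; (2|5)=-1, (3|5)=-1; (−1)^{-2·-2·2}·(-1)^-2·(-1)^-2 = +1.
v=7: a=7^-1·(≡3), b=7^0·(≡1) mod 7; (3|7)=-1, (1|7)=+1; (−1)^{-1·0·3}·(-1)^0·(+1)^-1 = +1.
v=11: a=11^3·(≡6), b=11^5·(≡3) mod 11; (6|11)=-1, (3|11)=+1; (−1)^{3·5·5}·(-1)^5·(+1)^3 = +1.
v=2: v_2(a)=3, v_2(b)=2; units ≡ 1, 1 (mod 8); ε·ε+αω+βω = 0·0+3·0+2·0 ≡ 0  ⇒  (a,b)_2 = +1.
v=3: a=3^0·(≡1), b=3^2·(≡1) mod 3; (1|3)=+1, (1|3)=+1; (−1)^{0·2·1}·(+1)^2·(+1)^0 = +1.
v=∞: 2002 > 0 and -143 < 0  ⇒  (a,b)_∞ = +1.
v=13: a=13^3·(≡7), b=13^5·(≡2) mod 13; (7|13)=-1, (2|13)=-1; (−1)^{3·5·6}·(-1)^5·(-1)^3 = +1.
v=17: a=17^2·(≡15), b=17^2·(≡10) mod 17; (15|17)=+1, (10|17)=-1; (−1)^{2·2·8}·(+1)^2·(-1)^2 = +1.
Every local symbol is +1, so the conic 2002·x² + -143·y² = z² has ℚ_v-points for all v and hence a ℚ-point; (a, b / ℚ) ≅ M_2(ℚ).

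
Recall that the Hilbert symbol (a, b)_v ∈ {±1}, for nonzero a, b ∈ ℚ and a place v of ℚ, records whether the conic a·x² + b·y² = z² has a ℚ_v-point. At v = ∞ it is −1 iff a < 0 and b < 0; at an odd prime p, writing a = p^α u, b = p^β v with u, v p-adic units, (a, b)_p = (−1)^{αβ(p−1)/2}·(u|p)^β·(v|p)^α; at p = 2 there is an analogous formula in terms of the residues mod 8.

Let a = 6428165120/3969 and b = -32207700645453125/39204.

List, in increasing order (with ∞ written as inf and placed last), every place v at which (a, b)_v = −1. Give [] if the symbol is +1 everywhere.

(a, b) ≡ (37145, -221) mod (ℚ^×)²; places V = {2, 3, 5, 7, 11, 13, 17, 19, 23, ∞}.
(a,b)_19: α=1, u≡4; β=2, v≡16 (mod 19); (4|19)=+1, (16|19)=+1; sign (−1)^0·+1^2·+1^1 = +1.
(a,b)_11: α=0, u≡4; β=-2, v≡2 (mod 11); (4|11)=+1, (2|11)=-1; sign (−1)^0·+1^-2·-1^0 = +1.
(a,b)_17: α=1, u≡4; β=3, v≡2 (mod 17); (4|17)=+1, (2|17)=+1; sign (−1)^0·+1^3·+1^1 = +1.
(a,b)_∞: sgn(37145)=+, sgn(-221)=−, so +1.
(a,b)_3: α=-4, u≡2; β=-4, v≡1 (mod 3); (2|3)=-1, (1|3)=+1; sign (−1)^0·-1^-4·+1^-4 = +1.
(a,b)_5: α=1, u≡1; β=6, v≡4 (mod 5); (1|5)=+1, (4|5)=+1; sign (−1)^0·+1^6·+1^1 = +1.
(a,b)_13: α=2, u≡10; β=3, v≡3 (mod 13); (10|13)=+1, (3|13)=+1; sign (−1)^0·+1^3·+1^2 = +1.
(a,b)_2: α=10, β=-2; u≡1, v≡3 (mod 8); ε(u)ε(v)=0·1, αω(v)=10·1, βω(u)=-2·0; sum ≡ 0  ⇒  +1.
(a,b)_7: α=-2, u≡5; β=0, v≡3 (mod 7); (5|7)=-1, (3|7)=-1; sign (−1)^0·-1^0·-1^-2 = +1.
(a,b)_23: α=1, u≡21; β=2, v≡2 (mod 23); (21|23)=-1, (2|23)=+1; sign (−1)^0·-1^2·+1^1 = +1.
Every local symbol is +1, so the conic 37145·x² + -221·y² = z² has ℚ_v-points for all v and hence a ℚ-point; (a, b / ℚ) ≅ M_2(ℚ).

[]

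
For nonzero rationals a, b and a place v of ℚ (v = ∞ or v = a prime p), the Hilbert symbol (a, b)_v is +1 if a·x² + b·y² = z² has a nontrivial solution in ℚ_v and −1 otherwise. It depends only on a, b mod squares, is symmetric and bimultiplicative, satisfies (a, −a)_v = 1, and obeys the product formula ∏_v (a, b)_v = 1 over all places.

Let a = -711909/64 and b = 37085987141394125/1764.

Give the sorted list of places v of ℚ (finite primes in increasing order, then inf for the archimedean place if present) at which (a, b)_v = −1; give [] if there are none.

Mod squares: a ≡ -8789, b ≡ 19203965. Check v ∈ {∞, 2, 3, 5, 7, 11, 17, 19, 23, 47}.
v=23: a=23^0·(≡21), b=23^1·(≡13) mod 23; (21|23)=-1, (13|23)=+1; (−1)^{0·1·11}·(-1)^1·(+1)^0 = -1.
v=7: a=7^0·(≡5), b=7^-2·(≡4) mod 7; (5|7)=-1, (4|7)=+1; (−1)^{0·-2·3}·(-1)^-2·(+1)^0 = +1.
v=5: a=5^0·(≡4), b=5^3·(≡2) mod 5; (4|5)=+1, (2|5)=-1; (−1)^{0·3·2}·(+1)^3·(-1)^0 = +1.
v=11: a=11^1·(≡3), b=11^3·(≡5) mod 11; (3|11)=+1, (5|11)=+1; (−1)^{1·3·5}·(+1)^3·(+1)^1 = -1.
v=2: v_2(a)=-6, v_2(b)=-2; units ≡ 3, 5 (mod 8); ε·ε+αω+βω = 1·0+-6·1+-2·1 ≡ 0  ⇒  (a,b)_2 = +1.
v=17: a=17^1·(≡10), b=17^3·(≡14) mod 17; (10|17)=-1, (14|17)=-1; (−1)^{1·3·8}·(-1)^3·(-1)^1 = +1.
v=∞: -8789 < 0 and 19203965 > 0  ⇒  (a,b)_∞ = +1.
v=47: a=47^1·(≡2), b=47^3·(≡24) mod 47; (2|47)=+1, (24|47)=+1; (−1)^{1·3·23}·(+1)^3·(+1)^1 = -1.
v=19: a=19^0·(≡3), b=19^1·(≡17) mod 19; (3|19)=-1, (17|19)=+1; (−1)^{0·1·9}·(-1)^1·(+1)^0 = -1.
v=3: a=3^4·(≡1), b=3^-2·(≡2) mod 3; (1|3)=+1, (2|3)=-1; (−1)^{4·-2·1}·(+1)^-2·(-1)^4 = +1.
|Ram(-8789, 19203965)| = 4, even; anisotropic at {11, 19, 23, 47}.

[11, 19, 23, 47]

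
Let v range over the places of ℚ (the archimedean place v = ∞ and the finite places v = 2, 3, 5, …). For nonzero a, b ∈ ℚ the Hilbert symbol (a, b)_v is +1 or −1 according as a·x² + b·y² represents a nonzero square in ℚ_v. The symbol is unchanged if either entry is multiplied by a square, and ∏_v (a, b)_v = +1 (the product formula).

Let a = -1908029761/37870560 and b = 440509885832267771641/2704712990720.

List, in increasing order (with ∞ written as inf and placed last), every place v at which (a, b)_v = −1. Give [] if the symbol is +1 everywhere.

(a, b) ≡ (-910, 5) mod (ℚ^×)²; places V = {2, 3, 5, 7, 11, 13, 17, 19, ∞}.
(a,b)_5: α=-1, u≡2; β=-1, v≡4 (mod 5); (2|5)=-1, (4|5)=+1; sign (−1)^0·-1^-1·+1^-1 = -1.
(a,b)_17: α=-2, u≡1; β=-2, v≡3 (mod 17); (1|17)=+1, (3|17)=-1; sign (−1)^0·+1^-2·-1^-2 = +1.
(a,b)_11: α=4, u≡9; β=10, v≡4 (mod 11); (9|11)=+1, (4|11)=+1; sign (−1)^0·+1^10·+1^4 = +1.
(a,b)_2: α=-5, β=-16; u≡1, v≡5 (mod 8); ε(u)ε(v)=0·0, αω(v)=-5·1, βω(u)=-16·0; sum ≡ 1  ⇒  -1.
(a,b)_13: α=-1, u≡6; β=-4, v≡5 (mod 13); (6|13)=-1, (5|13)=-1; sign (−1)^0·-1^-4·-1^-1 = -1.
(a,b)_∞: sgn(-910)=−, sgn(5)=+, so +1.
(a,b)_7: α=-1, u≡5; β=0, v≡5 (mod 7); (5|7)=-1, (5|7)=-1; sign (−1)^0·-1^0·-1^-1 = -1.
(a,b)_3: α=-2, u≡2; β=0, v≡2 (mod 3); (2|3)=-1, (2|3)=-1; sign (−1)^0·-1^0·-1^-2 = +1.
(a,b)_19: α=4, u≡12; β=8, v≡11 (mod 19); (12|19)=-1, (11|19)=+1; sign (−1)^0·-1^8·+1^4 = +1.
(-910, 5 / ℚ) ramifies at {2, 5, 7, 13}: a division algebra.

[2, 5, 7, 13]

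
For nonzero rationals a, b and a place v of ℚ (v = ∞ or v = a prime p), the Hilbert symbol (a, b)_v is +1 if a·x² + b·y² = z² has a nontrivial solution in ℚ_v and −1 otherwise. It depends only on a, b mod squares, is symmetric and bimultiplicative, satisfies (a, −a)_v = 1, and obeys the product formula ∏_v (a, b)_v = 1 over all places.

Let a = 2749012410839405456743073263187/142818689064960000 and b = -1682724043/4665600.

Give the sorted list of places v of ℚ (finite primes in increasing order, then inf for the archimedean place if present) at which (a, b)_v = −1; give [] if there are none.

Mod squares: a ≡ 139403, b ≡ -4147. Check v ∈ {∞, 2, 3, 5, 7, 11, 13, 19, 23, 29}.
v=13: a=13^8·(≡10), b=13^3·(≡7) mod 13; (10|13)=+1, (7|13)=-1; (−1)^{8·3·6}·(+1)^3·(-1)^8 = +1.
v=7: a=7^10·(≡3), b=7^4·(≡2) mod 7; (3|7)=-1, (2|7)=+1; (−1)^{10·4·3}·(-1)^4·(+1)^10 = +1.
v=5: a=5^-4·(≡2), b=5^-2·(≡3) mod 5; (2|5)=-1, (3|5)=-1; (−1)^{-4·-2·2}·(-1)^-2·(-1)^-4 = +1.
v=2: v_2(a)=-16, v_2(b)=-8; units ≡ 3, 5 (mod 8); ε·ε+αω+βω = 1·0+-16·1+-8·1 ≡ 0  ⇒  (a,b)_2 = +1.
v=11: a=11^3·(≡5), b=11^1·(≡6) mod 11; (5|11)=+1, (6|11)=-1; (−1)^{3·1·5}·(+1)^1·(-1)^3 = +1.
v=19: a=19^1·(≡18), b=19^0·(≡3) mod 19; (18|19)=-1, (3|19)=-1; (−1)^{1·0·9}·(-1)^0·(-1)^1 = -1.
v=3: a=3^-20·(≡2), b=3^-6·(≡2) mod 3; (2|3)=-1, (2|3)=-1; (−1)^{-20·-6·1}·(-1)^-6·(-1)^-20 = +1.
v=29: a=29^5·(≡20), b=29^1·(≡8) mod 29; (20|29)=+1, (8|29)=-1; (−1)^{5·1·14}·(+1)^1·(-1)^5 = -1.
v=∞: 139403 > 0 and -4147 < 0  ⇒  (a,b)_∞ = +1.
v=23: a=23^1·(≡18), b=23^0·(≡12) mod 23; (18|23)=+1, (12|23)=+1; (−1)^{1·0·11}·(+1)^0·(+1)^1 = +1.
|Ram(139403, -4147)| = 2, even; anisotropic at {19, 29}.

[19, 29]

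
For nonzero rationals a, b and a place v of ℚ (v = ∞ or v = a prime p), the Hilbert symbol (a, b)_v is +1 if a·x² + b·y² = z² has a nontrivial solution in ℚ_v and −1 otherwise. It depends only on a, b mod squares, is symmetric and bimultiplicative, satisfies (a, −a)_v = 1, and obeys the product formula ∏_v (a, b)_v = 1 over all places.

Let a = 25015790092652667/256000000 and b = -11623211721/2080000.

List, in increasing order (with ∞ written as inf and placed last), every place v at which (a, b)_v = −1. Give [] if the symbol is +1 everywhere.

[2, 3]

(a, b) ≡ (3, -13) mod (ℚ^×)²; places V = {2, 3, 5, 7, 11, 13, ∞}.
(a,b)_3: α=9, u≡1; β=8, v≡2 (mod 3); (1|3)=+1, (2|3)=-1; sign (−1)^0·+1^8·-1^9 = -1.
(a,b)_∞: sgn(3)=+, sgn(-13)=−, so +1.
(a,b)_7: α=2, u≡6; β=0, v≡2 (mod 7); (6|7)=-1, (2|7)=+1; sign (−1)^0·-1^0·+1^2 = +1.
(a,b)_13: α=0, u≡1; β=-1, v≡1 (mod 13); (1|13)=+1, (1|13)=+1; sign (−1)^0·+1^-1·+1^0 = +1.
(a,b)_2: α=-14, β=-8; u≡3, v≡3 (mod 8); ε(u)ε(v)=1·1, αω(v)=-14·1, βω(u)=-8·1; sum ≡ 1  ⇒  -1.
(a,b)_11: α=10, u≡3; β=6, v≡5 (mod 11); (3|11)=+1, (5|11)=+1; sign (−1)^0·+1^6·+1^10 = +1.
(a,b)_5: α=-6, u≡3; β=-4, v≡3 (mod 5); (3|5)=-1, (3|5)=-1; sign (−1)^0·-1^-4·-1^-6 = +1.
(3, -13 / ℚ) ramifies at {2, 3}: a division algebra.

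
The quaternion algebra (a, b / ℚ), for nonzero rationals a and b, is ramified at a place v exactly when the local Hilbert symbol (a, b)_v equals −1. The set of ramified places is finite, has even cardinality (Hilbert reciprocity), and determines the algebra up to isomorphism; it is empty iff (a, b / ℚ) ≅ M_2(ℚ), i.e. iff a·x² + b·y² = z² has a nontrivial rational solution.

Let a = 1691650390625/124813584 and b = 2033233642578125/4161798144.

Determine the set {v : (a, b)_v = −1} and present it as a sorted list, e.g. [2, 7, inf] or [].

[13, 41]

(a, b) ≡ (41, 533) mod (ℚ^×)²; places V = {2, 3, 5, 7, 13, 19, 41, ∞}.
(a,b)_19: α=-2, u≡10; β=0, v≡7 (mod 19); (10|19)=-1, (7|19)=+1; sign (−1)^0·-1^0·+1^-2 = +1.
(a,b)_∞: sgn(41)=+, sgn(533)=+, so +1.
(a,b)_3: α=-2, u≡2; β=-4, v≡2 (mod 3); (2|3)=-1, (2|3)=-1; sign (−1)^0·-1^-4·-1^-2 = +1.
(a,b)_41: α=1, u≡33; β=1, v≡19 (mod 41); (33|41)=+1, (19|41)=-1; sign (−1)^0·+1^1·-1^1 = -1.
(a,b)_2: α=-4, β=-20; u≡1, v≡5 (mod 8); ε(u)ε(v)=0·0, αω(v)=-4·1, βω(u)=-20·0; sum ≡ 0  ⇒  +1.
(a,b)_7: α=-4, u≡3; β=-2, v≡4 (mod 7); (3|7)=-1, (4|7)=+1; sign (−1)^0·-1^-2·+1^-4 = +1.
(a,b)_13: α=2, u≡11; β=1, v≡5 (mod 13); (11|13)=-1, (5|13)=-1; sign (−1)^0·-1^1·-1^2 = -1.
(a,b)_5: α=12, u≡1; β=18, v≡2 (mod 5); (1|5)=+1, (2|5)=-1; sign (−1)^0·+1^18·-1^12 = +1.
(41, 533 / ℚ) ramifies at {13, 41}: a division algebra.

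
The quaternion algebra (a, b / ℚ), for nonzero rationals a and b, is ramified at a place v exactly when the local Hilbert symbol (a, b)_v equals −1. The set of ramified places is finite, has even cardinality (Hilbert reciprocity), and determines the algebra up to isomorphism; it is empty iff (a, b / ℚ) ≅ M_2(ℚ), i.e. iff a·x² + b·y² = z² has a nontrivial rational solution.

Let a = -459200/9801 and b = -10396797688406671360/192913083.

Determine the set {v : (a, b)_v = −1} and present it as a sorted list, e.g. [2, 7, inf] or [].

[5, inf]

(a, b) ≡ (-287, -2406495) mod (ℚ^×)²; places V = {2, 3, 5, 7, 11, 13, 41, 43, ∞}.
(a,b)_3: α=-4, u≡1; β=-13, v≡2 (mod 3); (1|3)=+1, (2|3)=-1; sign (−1)^0·+1^-13·-1^-4 = +1.
(a,b)_5: α=2, u≡2; β=1, v≡1 (mod 5); (2|5)=-1, (1|5)=+1; sign (−1)^0·-1^1·+1^2 = -1.
(a,b)_41: α=1, u≡17; β=3, v≡12 (mod 41); (17|41)=-1, (12|41)=-1; sign (−1)^0·-1^3·-1^1 = +1.
(a,b)_∞: sgn(-287)=−, sgn(-2406495)=−, so -1.
(a,b)_13: α=0, u≡1; β=1, v≡7 (mod 13); (1|13)=+1, (7|13)=-1; sign (−1)^0·+1^1·-1^0 = +1.
(a,b)_7: α=1, u≡4; β=7, v≡3 (mod 7); (4|7)=+1, (3|7)=-1; sign (−1)^1·+1^7·-1^1 = +1.
(a,b)_2: α=6, β=16; u≡1, v≡1 (mod 8); ε(u)ε(v)=0·0, αω(v)=6·0, βω(u)=16·0; sum ≡ 0  ⇒  +1.
(a,b)_43: α=0, u≡1; β=1, v≡6 (mod 43); (1|43)=+1, (6|43)=+1; sign (−1)^0·+1^1·+1^0 = +1.
(a,b)_11: α=-2, u≡7; β=-2, v≡10 (mod 11); (7|11)=-1, (10|11)=-1; sign (−1)^0·-1^-2·-1^-2 = +1.
|Ram(-287, -2406495)| = 2, even; anisotropic at {5, ∞}.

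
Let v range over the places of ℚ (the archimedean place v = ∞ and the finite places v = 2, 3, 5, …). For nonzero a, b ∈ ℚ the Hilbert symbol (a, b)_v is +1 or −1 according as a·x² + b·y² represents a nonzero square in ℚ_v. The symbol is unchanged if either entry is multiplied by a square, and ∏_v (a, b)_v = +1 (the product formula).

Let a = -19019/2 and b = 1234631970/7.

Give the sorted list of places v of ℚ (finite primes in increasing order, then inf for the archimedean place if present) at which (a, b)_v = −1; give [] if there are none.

[2, 3, 5, 7, 11, 19]

Mod squares: a ≡ -38038, b ≡ 881790. Check v ∈ {∞, 2, 3, 5, 7, 11, 13, 17, 19}.
v=3: a=3^0·(≡2), b=3^5·(≡2) mod 3; (2|3)=-1, (2|3)=-1; (−1)^{0·5·1}·(-1)^5·(-1)^0 = -1.
v=13: a=13^1·(≡3), b=13^1·(≡3) mod 13; (3|13)=+1, (3|13)=+1; (−1)^{1·1·6}·(+1)^1·(+1)^1 = +1.
v=∞: -38038 < 0 and 881790 > 0  ⇒  (a,b)_∞ = +1.
v=17: a=17^0·(≡2), b=17^1·(≡12) mod 17; (2|17)=+1, (12|17)=-1; (−1)^{0·1·8}·(+1)^1·(-1)^0 = +1.
v=5: a=5^0·(≡3), b=5^1·(≡2) mod 5; (3|5)=-1, (2|5)=-1; (−1)^{0·1·2}·(-1)^1·(-1)^0 = -1.
v=2: v_2(a)=-1, v_2(b)=1; units ≡ 5, 7 (mod 8); ε·ε+αω+βω = 0·1+-1·0+1·1 ≡ 1  ⇒  (a,b)_2 = -1.
v=19: a=19^1·(≡3), b=19^1·(≡14) mod 19; (3|19)=-1, (14|19)=-1; (−1)^{1·1·9}·(-1)^1·(-1)^1 = -1.
v=11: a=11^1·(≡10), b=11^2·(≡2) mod 11; (10|11)=-1, (2|11)=-1; (−1)^{1·2·5}·(-1)^2·(-1)^1 = -1.
v=7: a=7^1·(≡3), b=7^-1·(≡5) mod 7; (3|7)=-1, (5|7)=-1; (−1)^{1·-1·3}·(-1)^-1·(-1)^1 = -1.
(-38038, 881790 / ℚ) ramifies at {2, 3, 5, 7, 11, 19}: a division algebra.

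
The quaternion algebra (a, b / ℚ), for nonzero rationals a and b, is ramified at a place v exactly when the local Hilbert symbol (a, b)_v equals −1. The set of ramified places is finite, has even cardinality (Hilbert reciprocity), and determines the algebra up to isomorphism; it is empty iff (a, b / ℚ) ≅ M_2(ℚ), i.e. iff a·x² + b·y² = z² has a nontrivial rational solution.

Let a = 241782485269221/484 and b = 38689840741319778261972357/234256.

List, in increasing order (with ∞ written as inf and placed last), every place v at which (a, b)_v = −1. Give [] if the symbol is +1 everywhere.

[3, 37]

Mod squares: a ≡ 29, b ≡ 74037. Check v ∈ {∞, 2, 3, 7, 11, 13, 23, 29, 37}.
v=7: a=7^0·(≡1), b=7^2·(≡3) mod 7; (1|7)=+1, (3|7)=-1; (−1)^{0·2·3}·(+1)^2·(-1)^0 = +1.
v=37: a=37^2·(≡15), b=37^3·(≡12) mod 37; (15|37)=-1, (12|37)=+1; (−1)^{2·3·18}·(-1)^3·(+1)^2 = -1.
v=3: a=3^4·(≡2), b=3^7·(≡1) mod 3; (2|3)=-1, (1|3)=+1; (−1)^{4·7·1}·(-1)^7·(+1)^4 = -1.
v=∞: 29 > 0 and 74037 > 0  ⇒  (a,b)_∞ = +1.
v=2: v_2(a)=-2, v_2(b)=-4; units ≡ 5, 5 (mod 8); ε·ε+αω+βω = 0·0+-2·1+-4·1 ≡ 0  ⇒  (a,b)_2 = +1.
v=11: a=11^-2·(≡7), b=11^-4·(≡2) mod 11; (7|11)=-1, (2|11)=-1; (−1)^{-2·-4·5}·(-1)^-4·(-1)^-2 = +1.
v=13: a=13^2·(≡10), b=13^4·(≡6) mod 13; (10|13)=+1, (6|13)=-1; (−1)^{2·4·6}·(+1)^4·(-1)^2 = +1.
v=29: a=29^3·(≡5), b=29^5·(≡7) mod 29; (5|29)=+1, (7|29)=+1; (−1)^{3·5·14}·(+1)^5·(+1)^3 = +1.
v=23: a=23^2·(≡18), b=23^3·(≡17) mod 23; (18|23)=+1, (17|23)=-1; (−1)^{2·3·11}·(+1)^3·(-1)^2 = +1.
(29, 74037 / ℚ) ramifies at {3, 37}: a division algebra.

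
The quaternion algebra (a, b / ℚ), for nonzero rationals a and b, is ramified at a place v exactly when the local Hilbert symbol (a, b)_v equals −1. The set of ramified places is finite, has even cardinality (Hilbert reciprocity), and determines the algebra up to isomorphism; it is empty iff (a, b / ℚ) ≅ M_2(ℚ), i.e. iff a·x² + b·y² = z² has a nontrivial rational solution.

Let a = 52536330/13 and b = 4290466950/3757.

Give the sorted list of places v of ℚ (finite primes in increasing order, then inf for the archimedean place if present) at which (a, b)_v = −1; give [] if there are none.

[11, 13]

Mod squares: a ≡ 4290, b ≡ 286. Check v ∈ {∞, 2, 3, 5, 7, 11, 13, 17, 19}.
v=19: a=19^2·(≡8), b=19^2·(≡5) mod 19; (8|19)=-1, (5|19)=+1; (−1)^{2·2·9}·(-1)^2·(+1)^2 = +1.
v=7: a=7^2·(≡6), b=7^4·(≡5) mod 7; (6|7)=-1, (5|7)=-1; (−1)^{2·4·3}·(-1)^4·(-1)^2 = +1.
v=5: a=5^1·(≡2), b=5^2·(≡4) mod 5; (2|5)=-1, (4|5)=+1; (−1)^{1·2·2}·(-1)^2·(+1)^1 = +1.
v=2: v_2(a)=1, v_2(b)=1; units ≡ 1, 7 (mod 8); ε·ε+αω+βω = 0·1+1·0+1·0 ≡ 0  ⇒  (a,b)_2 = +1.
v=13: a=13^-1·(≡2), b=13^-1·(≡1) mod 13; (2|13)=-1, (1|13)=+1; (−1)^{-1·-1·6}·(-1)^-1·(+1)^-1 = -1.
v=3: a=3^3·(≡2), b=3^2·(≡1) mod 3; (2|3)=-1, (1|3)=+1; (−1)^{3·2·1}·(-1)^2·(+1)^3 = +1.
v=∞: 4290 > 0 and 286 > 0  ⇒  (a,b)_∞ = +1.
v=11: a=11^1·(≡3), b=11^1·(≡1) mod 11; (3|11)=+1, (1|11)=+1; (−1)^{1·1·5}·(+1)^1·(+1)^1 = -1.
v=17: a=17^0·(≡7), b=17^-2·(≡5) mod 17; (7|17)=-1, (5|17)=-1; (−1)^{0·-2·8}·(-1)^-2·(-1)^0 = +1.
Ram(4290, 286) = {11, 13}; no ℚ_11-point on the conic.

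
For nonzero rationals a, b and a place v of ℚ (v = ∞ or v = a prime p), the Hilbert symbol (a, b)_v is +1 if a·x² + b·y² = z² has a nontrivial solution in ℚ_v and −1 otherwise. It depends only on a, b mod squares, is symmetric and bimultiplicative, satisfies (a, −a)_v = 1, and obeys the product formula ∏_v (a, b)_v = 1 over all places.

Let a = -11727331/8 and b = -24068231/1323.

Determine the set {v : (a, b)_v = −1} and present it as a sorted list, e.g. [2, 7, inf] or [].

[2, 7, 11, 19, 31, inf]

Mod squares: a ≡ -81158, b ≡ -1653. Check v ∈ {∞, 2, 3, 7, 11, 17, 19, 29, 31}.
v=3: a=3^0·(≡1), b=3^-3·(≡1) mod 3; (1|3)=+1, (1|3)=+1; (−1)^{0·-3·1}·(+1)^-3·(+1)^0 = +1.
v=11: a=11^1·(≡4), b=11^2·(≡8) mod 11; (4|11)=+1, (8|11)=-1; (−1)^{1·2·5}·(+1)^2·(-1)^1 = -1.
v=29: a=29^0·(≡1), b=29^1·(≡20) mod 29; (1|29)=+1, (20|29)=+1; (−1)^{0·1·14}·(+1)^1·(+1)^0 = +1.
v=2: v_2(a)=-3, v_2(b)=0; units ≡ 5, 3 (mod 8); ε·ε+αω+βω = 0·1+-3·1+0·1 ≡ 1  ⇒  (a,b)_2 = -1.
v=19: a=19^0·(≡12), b=19^3·(≡10) mod 19; (12|19)=-1, (10|19)=-1; (−1)^{0·3·9}·(-1)^3·(-1)^0 = -1.
v=∞: -81158 < 0 and -1653 < 0  ⇒  (a,b)_∞ = -1.
v=31: a=31^1·(≡30), b=31^0·(≡11) mod 31; (30|31)=-1, (11|31)=-1; (−1)^{1·0·15}·(-1)^0·(-1)^1 = -1.
v=7: a=7^1·(≡5), b=7^-2·(≡5) mod 7; (5|7)=-1, (5|7)=-1; (−1)^{1·-2·3}·(-1)^-2·(-1)^1 = -1.
v=17: a=17^3·(≡14), b=17^0·(≡13) mod 17; (14|17)=-1, (13|17)=+1; (−1)^{3·0·8}·(-1)^0·(+1)^3 = +1.
|Ram(-81158, -1653)| = 6, even; anisotropic at {2, 7, 11, 19, 31, ∞}.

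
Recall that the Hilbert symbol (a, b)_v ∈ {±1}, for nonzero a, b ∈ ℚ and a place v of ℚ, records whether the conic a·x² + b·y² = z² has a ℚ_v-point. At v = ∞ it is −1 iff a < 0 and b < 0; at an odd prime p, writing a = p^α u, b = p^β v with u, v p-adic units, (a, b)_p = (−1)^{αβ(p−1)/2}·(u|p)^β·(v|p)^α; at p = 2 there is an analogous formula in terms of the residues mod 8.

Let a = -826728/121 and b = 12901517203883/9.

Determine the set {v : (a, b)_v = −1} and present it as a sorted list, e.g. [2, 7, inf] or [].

Mod squares: a ≡ -4218, b ≡ 4403. Check v ∈ {∞, 2, 3, 7, 11, 17, 19, 37}.
v=7: a=7^2·(≡6), b=7^3·(≡5) mod 7; (6|7)=-1, (5|7)=-1; (−1)^{2·3·3}·(-1)^3·(-1)^2 = -1.
v=2: v_2(a)=3, v_2(b)=0; units ≡ 3, 3 (mod 8); ε·ε+αω+βω = 1·1+3·1+0·1 ≡ 0  ⇒  (a,b)_2 = +1.
v=11: a=11^-2·(≡10), b=11^2·(≡9) mod 11; (10|11)=-1, (9|11)=+1; (−1)^{-2·2·5}·(-1)^2·(+1)^-2 = +1.
v=17: a=17^0·(≡8), b=17^1·(≡4) mod 17; (8|17)=+1, (4|17)=+1; (−1)^{0·1·8}·(+1)^1·(+1)^0 = +1.
v=19: a=19^1·(≡16), b=19^2·(≡10) mod 19; (16|19)=+1, (10|19)=-1; (−1)^{1·2·9}·(+1)^2·(-1)^1 = -1.
v=∞: -4218 < 0 and 4403 > 0  ⇒  (a,b)_∞ = +1.
v=3: a=3^1·(≡1), b=3^-2·(≡2) mod 3; (1|3)=+1, (2|3)=-1; (−1)^{1·-2·1}·(+1)^-2·(-1)^1 = -1.
v=37: a=37^1·(≡30), b=37^3·(≡2) mod 37; (30|37)=+1, (2|37)=-1; (−1)^{1·3·18}·(+1)^3·(-1)^1 = -1.
(-4218, 4403 / ℚ) ramifies at {3, 7, 19, 37}: a division algebra.

[3, 7, 19, 37]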